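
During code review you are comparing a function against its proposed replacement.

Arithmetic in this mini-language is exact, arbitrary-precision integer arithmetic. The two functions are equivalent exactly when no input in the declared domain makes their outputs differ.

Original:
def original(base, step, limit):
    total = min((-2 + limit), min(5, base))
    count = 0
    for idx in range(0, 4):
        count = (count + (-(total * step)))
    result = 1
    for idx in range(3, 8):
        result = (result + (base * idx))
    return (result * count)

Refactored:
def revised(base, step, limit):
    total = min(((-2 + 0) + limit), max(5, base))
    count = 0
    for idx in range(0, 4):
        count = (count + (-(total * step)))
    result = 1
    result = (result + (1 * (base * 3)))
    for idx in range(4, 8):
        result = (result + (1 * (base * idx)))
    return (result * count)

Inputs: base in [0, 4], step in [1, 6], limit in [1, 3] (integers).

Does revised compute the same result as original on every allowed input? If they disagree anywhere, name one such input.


Consider the input base=0, step=1, limit=3.
original: total := 0 | count := 0 | iter idx=0: | count := 0 | iter idx=1: | count := 0 | iter idx=2: | count := 0 | iter idx=3: | count := 0 | result := 1 | iter idx=3: | result := 1 | iter idx=4: | result := 1 | iter idx=5: | result := 1 | iter idx=6: | result := 1 | iter idx=7: | result := 1 | result 0
revised: total := 1 | count := 0 | iter idx=0: | count := -1 | iter idx=1: | count := -2 | iter idx=2: | count := -3 | iter idx=3: | count := -4 | result := 1 | result := 1 | iter idx=4: | result := 1 | iter idx=5: | result := 1 | iter idx=6: | result := 1 | iter idx=7: | result := 1 | result -4
0 != -4, so the rewrite changes behavior.
verdict: not equivalent; witness: base=0, step=1, limit=3


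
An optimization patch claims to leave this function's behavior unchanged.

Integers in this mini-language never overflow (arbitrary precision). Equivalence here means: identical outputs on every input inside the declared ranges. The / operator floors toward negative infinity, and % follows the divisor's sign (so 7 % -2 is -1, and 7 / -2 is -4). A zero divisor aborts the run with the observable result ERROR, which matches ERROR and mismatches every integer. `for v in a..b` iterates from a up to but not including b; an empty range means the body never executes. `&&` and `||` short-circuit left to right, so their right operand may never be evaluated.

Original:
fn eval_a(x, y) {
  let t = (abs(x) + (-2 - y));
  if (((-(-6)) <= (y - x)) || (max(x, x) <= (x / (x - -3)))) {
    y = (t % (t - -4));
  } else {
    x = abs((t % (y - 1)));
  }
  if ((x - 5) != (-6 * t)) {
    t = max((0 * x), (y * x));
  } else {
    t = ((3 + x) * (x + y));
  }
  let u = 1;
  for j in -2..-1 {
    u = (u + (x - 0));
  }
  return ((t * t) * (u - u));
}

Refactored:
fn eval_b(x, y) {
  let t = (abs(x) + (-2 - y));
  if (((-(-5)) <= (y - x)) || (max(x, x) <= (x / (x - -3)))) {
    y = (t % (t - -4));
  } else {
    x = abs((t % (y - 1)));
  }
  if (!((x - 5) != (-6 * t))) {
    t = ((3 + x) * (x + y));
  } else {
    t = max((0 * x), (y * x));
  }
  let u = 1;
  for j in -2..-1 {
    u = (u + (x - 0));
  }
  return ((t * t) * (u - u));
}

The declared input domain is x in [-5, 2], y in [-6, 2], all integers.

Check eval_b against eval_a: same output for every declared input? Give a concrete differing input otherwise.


On input x=-3, y=2, eval_a returns ERROR while eval_b returns 0.
verdict: not equivalent; witness: x=-3, y=2


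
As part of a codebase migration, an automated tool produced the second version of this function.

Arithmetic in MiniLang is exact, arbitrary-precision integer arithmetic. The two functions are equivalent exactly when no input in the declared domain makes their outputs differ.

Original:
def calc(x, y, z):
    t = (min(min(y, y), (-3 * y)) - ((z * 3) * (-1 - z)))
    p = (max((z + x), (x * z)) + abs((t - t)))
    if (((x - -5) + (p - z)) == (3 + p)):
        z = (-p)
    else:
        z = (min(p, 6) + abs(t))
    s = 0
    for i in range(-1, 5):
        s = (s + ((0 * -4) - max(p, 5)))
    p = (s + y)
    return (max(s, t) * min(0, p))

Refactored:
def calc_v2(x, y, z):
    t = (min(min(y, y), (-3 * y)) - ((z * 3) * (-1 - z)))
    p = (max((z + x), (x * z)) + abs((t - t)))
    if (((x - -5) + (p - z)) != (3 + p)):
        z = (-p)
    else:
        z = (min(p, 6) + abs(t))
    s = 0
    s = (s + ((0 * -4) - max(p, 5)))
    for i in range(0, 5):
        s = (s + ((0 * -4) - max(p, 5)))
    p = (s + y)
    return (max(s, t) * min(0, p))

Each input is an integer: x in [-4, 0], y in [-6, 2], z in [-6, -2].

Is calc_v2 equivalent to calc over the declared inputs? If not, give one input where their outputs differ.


The one real change (`(((x - -5) + (p - z)) == (3 + p))` became `(((x - -5) + (p - z)) != (3 + p))`) has no effect anywhere in the declared ranges.
As a probe, take x=-4, y=-3, z=-5: calc runs t := 57 | p := 20 | (((x - -5) + (p - z)) == (3 + p)): false | z := 63 | s := 0 | iter i=-1: | s := -20 | iter i=0: | s := -40 | iter i=1: | s := -60 | iter i=2: | s := -80 | iter i=3: | s := -100 | iter i=4: | s := -120 | p := -123 | result -7011; calc_v2 runs t := 57 | p := 20 | (((x - -5) + (p - z)) != (3 + p)): true | z := -20 | s := 0 | s := -20 | iter i=0: | s := -40 | iter i=1: | s := -60 | iter i=2: | s := -80 | iter i=3: | s := -100 | iter i=4: | s := -120 | p := -123 | result -7011; both end at -7011.
Sweeping the whole domain (225 inputs) finds no disagreement.
verdict: equivalent


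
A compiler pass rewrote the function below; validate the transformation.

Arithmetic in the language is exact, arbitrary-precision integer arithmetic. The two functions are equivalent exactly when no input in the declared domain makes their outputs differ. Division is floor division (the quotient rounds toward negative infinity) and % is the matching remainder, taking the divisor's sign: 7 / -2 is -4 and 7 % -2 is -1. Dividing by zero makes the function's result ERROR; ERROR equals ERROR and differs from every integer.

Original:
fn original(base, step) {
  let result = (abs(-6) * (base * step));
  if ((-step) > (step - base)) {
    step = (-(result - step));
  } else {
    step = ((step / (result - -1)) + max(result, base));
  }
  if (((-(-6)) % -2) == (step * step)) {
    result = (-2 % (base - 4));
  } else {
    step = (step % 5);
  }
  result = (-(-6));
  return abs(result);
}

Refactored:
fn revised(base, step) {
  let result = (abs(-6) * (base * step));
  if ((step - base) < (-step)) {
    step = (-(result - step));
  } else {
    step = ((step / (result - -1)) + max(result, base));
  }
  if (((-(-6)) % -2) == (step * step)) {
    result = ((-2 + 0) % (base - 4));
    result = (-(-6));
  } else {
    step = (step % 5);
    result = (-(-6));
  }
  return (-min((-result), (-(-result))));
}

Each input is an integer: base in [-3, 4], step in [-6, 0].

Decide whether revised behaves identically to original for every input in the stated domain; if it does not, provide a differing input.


Side by side, the visible changes include: statement counts differ, plus min/max/abs usage differs, plus arithmetic usage differs, plus constant usage differs, plus comparison usage differs.
Spot check at base=0, step=-4 — original: result = 0; ((-step) > (step - base)) -> true; step = -4; (((-(-6)) % -2) == (step * step)) -> false; step = 1; result = 6; return 6. revised: result = 0; ((step - base) < (-step)) -> true; step = -4; (((-(-6)) % -2) == (step * step)) -> false; step = 1; result = 6; return 6. Both give 6.
Sweeping the whole domain (56 inputs) finds no disagreement.
verdict: equivalent


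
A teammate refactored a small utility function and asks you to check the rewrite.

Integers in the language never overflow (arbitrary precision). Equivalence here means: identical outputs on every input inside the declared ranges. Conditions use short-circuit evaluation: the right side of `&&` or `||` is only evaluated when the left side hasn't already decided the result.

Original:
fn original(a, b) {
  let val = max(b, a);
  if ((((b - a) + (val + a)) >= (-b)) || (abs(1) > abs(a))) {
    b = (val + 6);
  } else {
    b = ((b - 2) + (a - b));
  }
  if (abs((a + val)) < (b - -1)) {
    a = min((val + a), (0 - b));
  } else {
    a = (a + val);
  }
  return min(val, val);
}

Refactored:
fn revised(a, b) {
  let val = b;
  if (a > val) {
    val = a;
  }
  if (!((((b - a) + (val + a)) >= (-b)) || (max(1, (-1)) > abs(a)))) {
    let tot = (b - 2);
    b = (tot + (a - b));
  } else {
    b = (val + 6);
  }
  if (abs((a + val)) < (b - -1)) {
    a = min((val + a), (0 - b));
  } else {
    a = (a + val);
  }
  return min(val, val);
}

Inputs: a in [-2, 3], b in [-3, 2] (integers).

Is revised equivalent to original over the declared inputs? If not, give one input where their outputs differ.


Equivalent — the differences include branching structure differs, plus boolean connective usage differs, plus min/max/abs usage differs, plus local variable names differ, plus constant usage differs, plus statement counts differ, plus comparison usage differs, yet no declared input distinguishes the two.
As a probe, take a=3, b=1: original runs val := 3 | ((((b - a) + (val + a)) >= (-b)) || (abs(1) > abs(a))): true | b := 9 | (abs((a + val)) < (b - -1)): true | a := -9 | result 3; revised runs val := 1 | (a > val): true | val := 3 | (!((((b - a) + (val + a)) >= (-b)) || (max(1, (-1)) > abs(a)))): false | b := 9 | (abs((a + val)) < (b - -1)): true | a := -9 | result 3; both end at 3.
Sweeping the whole domain (36 inputs) finds no disagreement.
verdict: equivalent


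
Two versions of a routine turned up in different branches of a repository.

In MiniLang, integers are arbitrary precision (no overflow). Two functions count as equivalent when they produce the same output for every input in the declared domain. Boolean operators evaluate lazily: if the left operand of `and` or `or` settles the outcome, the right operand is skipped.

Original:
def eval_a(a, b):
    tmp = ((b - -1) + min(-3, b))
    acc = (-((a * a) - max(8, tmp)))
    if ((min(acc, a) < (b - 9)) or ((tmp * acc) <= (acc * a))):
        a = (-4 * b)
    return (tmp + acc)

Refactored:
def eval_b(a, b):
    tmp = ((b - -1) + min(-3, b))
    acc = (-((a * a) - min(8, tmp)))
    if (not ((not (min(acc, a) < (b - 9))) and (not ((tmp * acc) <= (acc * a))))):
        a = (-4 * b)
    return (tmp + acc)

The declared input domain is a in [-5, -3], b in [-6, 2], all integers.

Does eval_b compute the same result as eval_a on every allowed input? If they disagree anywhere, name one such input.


On input a=-5, b=-6, eval_a returns -28 while eval_b returns -47.
verdict: not equivalent; witness: a=-5, b=-6


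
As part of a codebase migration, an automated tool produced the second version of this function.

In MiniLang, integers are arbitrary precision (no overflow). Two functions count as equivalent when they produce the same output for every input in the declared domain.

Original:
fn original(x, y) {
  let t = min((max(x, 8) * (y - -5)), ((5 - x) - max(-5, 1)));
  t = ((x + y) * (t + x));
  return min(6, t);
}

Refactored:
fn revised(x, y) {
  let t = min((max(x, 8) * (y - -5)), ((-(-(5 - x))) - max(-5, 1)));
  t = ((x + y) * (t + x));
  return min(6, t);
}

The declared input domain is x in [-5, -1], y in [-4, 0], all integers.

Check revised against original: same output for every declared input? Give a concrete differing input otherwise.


Behavior is preserved: although same computation, different form, the outputs never diverge.
Tracing x=-1, y=0: original: t becomes 5; next t becomes -4; next final value -4 | revised: t becomes 5; next t becomes -4; next final value -4 — matching result -4.
An exhaustive pass over the 25 declared inputs shows identical outputs.
verdict: equivalent


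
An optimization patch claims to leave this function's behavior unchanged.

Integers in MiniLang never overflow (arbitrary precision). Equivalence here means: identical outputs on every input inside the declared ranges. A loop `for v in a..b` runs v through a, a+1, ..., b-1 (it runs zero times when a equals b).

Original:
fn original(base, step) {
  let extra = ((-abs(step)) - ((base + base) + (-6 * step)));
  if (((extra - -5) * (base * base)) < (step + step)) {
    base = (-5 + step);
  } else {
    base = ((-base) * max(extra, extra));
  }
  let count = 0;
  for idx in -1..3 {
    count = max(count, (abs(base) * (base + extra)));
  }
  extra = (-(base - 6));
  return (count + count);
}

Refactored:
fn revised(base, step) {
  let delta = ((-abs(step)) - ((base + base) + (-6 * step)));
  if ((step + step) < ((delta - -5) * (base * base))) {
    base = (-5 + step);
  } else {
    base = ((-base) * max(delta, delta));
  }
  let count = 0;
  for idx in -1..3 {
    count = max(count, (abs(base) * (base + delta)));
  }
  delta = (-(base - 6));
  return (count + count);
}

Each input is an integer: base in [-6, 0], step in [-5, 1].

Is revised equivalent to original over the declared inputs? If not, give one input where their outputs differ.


Evaluate both at base=-6, step=-1.
original: extra := 5 | (((extra - -5) * (base * base)) < (step + step)): false | base := 30 | count := 0 | iter idx=-1: | count := 1050 | iter idx=0: | count := 1050 | iter idx=1: | count := 1050 | iter idx=2: | count := 1050 | extra := -24 | result 2100
revised: delta := 5 | ((step + step) < ((delta - -5) * (base * base))): true | base := -6 | count := 0 | iter idx=-1: | count := 0 | iter idx=0: | count := 0 | iter idx=1: | count := 0 | iter idx=2: | count := 0 | delta := 12 | result 0
2100 != 0, so the rewrite changes behavior.
verdict: not equivalent; witness: base=-6, step=-1


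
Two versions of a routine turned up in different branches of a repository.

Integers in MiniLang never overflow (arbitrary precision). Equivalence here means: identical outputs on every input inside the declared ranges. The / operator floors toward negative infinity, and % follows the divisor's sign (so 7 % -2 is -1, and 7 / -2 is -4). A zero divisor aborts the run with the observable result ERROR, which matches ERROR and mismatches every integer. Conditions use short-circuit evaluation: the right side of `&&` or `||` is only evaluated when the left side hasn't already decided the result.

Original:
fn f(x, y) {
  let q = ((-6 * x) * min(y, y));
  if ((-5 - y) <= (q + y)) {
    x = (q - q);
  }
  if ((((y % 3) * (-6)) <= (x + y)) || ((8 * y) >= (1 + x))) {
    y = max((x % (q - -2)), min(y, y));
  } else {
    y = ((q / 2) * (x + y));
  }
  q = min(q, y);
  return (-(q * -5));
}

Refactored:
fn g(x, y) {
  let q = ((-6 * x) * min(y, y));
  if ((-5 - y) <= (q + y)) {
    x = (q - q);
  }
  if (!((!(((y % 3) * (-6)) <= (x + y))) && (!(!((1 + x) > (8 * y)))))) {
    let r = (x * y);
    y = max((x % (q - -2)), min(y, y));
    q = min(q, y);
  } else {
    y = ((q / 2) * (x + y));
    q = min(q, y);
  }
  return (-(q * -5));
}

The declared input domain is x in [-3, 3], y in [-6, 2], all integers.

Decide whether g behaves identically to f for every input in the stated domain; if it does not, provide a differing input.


This is a faithful refactor — statement counts differ, and arithmetic usage differs, and comparison usage differs, and min/max/abs usage differs, and local variable names differ, and boolean connective usage differs, but the computed results match everywhere.
One worked example (x=-1, y=-5) — f: q := -30 | ((-5 - y) <= (q + y)): false | ((((y % 3) * (-6)) <= (x + y)) || ((8 * y) >= (1 + x))): true | y := -1 | q := -30 | result -150; g: q := -30 | ((-5 - y) <= (q + y)): false | (!((!(((y % 3) * (-6)) <= (x + y))) && (!(!((1 + x) > (8 * y)))))): true | r := 5 | y := -1 | q := -30 | result -150; agreement on -150.
An exhaustive pass over the 63 declared inputs shows identical outputs.
verdict: equivalent


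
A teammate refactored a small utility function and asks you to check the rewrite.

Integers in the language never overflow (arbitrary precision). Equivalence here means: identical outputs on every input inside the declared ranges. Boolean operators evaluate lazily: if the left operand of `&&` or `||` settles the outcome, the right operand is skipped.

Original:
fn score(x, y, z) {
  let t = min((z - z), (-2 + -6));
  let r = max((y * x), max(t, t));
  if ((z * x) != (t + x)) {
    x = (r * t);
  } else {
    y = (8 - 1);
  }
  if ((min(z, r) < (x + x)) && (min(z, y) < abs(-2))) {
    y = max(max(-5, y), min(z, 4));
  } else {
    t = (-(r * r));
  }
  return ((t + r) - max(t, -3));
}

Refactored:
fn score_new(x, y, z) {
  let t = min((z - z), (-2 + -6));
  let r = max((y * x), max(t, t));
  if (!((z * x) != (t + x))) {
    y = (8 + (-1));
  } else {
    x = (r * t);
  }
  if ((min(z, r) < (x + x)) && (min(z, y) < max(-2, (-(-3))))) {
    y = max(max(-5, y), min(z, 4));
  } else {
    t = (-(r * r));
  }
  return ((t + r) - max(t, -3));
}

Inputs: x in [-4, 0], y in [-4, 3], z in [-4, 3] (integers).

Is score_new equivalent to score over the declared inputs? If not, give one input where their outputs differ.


Not equivalent: x=-4, y=2, z=2 separates them (-69 vs -13).
score: t = -8; r = -8; ((z * x) != (t + x)) -> true; x = 64; ((min(z, r) < (x + x)) && (min(z, y) < abs(-2))) -> false; t = -64; return -69
score_new: t = -8; r = -8; (!((z * x) != (t + x))) -> false; x = 64; ((min(z, r) < (x + x)) && (min(z, y) < max(-2, (-(-3))))) -> true; y = 2; return -13
verdict: not equivalent; witness: x=-4, y=2, z=2


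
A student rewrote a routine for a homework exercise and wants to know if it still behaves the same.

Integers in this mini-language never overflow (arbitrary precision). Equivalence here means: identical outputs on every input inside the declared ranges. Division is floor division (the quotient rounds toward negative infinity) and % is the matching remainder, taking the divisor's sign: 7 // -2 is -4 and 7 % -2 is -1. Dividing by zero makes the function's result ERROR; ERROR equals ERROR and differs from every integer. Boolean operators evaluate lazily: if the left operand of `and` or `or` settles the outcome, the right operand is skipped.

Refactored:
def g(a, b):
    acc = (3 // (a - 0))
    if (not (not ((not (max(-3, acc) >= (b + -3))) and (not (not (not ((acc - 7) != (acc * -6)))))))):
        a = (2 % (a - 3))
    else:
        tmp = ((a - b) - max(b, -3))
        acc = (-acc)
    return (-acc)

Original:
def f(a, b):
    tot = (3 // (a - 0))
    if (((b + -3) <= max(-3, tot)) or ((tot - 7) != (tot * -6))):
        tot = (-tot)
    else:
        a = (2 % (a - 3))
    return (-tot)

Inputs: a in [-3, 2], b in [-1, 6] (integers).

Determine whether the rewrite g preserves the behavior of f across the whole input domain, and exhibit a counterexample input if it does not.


The two are interchangeable: arithmetic usage differs; and local variable names differ; and constant usage differs; and comparison usage differs; and boolean connective usage differs; and statement counts differ; and min/max/abs usage differs, and every declared input agrees.
Tracing a=1, b=6: f: tot=3, then (((b + -3) <= max(-3, tot)) or ((tot - 7) != (tot * -6))) is true, then tot=-3, then returns 3 | g: acc=3, then (not (not ((not (max(-3, acc) >= (b + -3))) and (not (not (not ((acc - 7) != (acc * -6)))))))) is false, then tmp=-11, then acc=-3, then returns 3 — matching result 3.
An exhaustive pass over the 48 declared inputs shows identical outputs.
verdict: equivalent


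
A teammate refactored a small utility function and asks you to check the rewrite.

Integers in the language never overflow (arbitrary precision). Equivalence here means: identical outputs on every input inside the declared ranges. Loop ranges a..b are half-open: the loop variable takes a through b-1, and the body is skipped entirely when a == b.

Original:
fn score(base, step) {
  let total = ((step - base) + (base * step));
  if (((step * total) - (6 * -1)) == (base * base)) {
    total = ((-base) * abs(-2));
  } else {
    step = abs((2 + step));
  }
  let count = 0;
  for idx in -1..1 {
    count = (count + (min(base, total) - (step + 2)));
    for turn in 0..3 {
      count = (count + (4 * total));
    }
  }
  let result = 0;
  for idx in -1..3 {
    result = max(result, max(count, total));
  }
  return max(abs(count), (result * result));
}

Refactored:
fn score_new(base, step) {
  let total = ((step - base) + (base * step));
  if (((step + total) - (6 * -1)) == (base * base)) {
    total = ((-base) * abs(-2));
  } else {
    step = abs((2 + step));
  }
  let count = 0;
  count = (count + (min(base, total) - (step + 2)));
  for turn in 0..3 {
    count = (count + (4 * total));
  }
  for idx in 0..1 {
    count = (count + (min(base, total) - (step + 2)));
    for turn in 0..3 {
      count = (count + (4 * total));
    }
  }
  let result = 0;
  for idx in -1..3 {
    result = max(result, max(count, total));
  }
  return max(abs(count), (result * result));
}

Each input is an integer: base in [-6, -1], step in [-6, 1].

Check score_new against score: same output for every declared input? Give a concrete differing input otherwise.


Try base=-6, step=-6.
score: total=36, then (((step * total) - (6 * -1)) == (base * base)) is false, then step=4, then count=0, then (idx=-1), then count=-12, then (turn=0), then count=132, then (turn=1), then count=276, then (turn=2), then count=420, then (idx=0), then count=408, then (turn=0), then count=552, then (turn=1), then count=696, then (turn=2), then count=840, then result=0, then (idx=-1), then result=840, then (idx=0), then result=840, then (idx=1), then result=840, then (idx=2), then result=840, then returns 705600
score_new: total=36, then (((step + total) - (6 * -1)) == (base * base)) is true, then total=12, then count=0, then count=-2, then (turn=0), then count=46, then (turn=1), then count=94, then (turn=2), then count=142, then (idx=0), then count=140, then (turn=0), then count=188, then (turn=1), then count=236, then (turn=2), then count=284, then result=0, then (idx=-1), then result=284, then (idx=0), then result=284, then (idx=1), then result=284, then (idx=2), then result=284, then returns 80656
705600 vs 80656 — the two versions disagree here.
verdict: not equivalent; witness: base=-6, step=-6


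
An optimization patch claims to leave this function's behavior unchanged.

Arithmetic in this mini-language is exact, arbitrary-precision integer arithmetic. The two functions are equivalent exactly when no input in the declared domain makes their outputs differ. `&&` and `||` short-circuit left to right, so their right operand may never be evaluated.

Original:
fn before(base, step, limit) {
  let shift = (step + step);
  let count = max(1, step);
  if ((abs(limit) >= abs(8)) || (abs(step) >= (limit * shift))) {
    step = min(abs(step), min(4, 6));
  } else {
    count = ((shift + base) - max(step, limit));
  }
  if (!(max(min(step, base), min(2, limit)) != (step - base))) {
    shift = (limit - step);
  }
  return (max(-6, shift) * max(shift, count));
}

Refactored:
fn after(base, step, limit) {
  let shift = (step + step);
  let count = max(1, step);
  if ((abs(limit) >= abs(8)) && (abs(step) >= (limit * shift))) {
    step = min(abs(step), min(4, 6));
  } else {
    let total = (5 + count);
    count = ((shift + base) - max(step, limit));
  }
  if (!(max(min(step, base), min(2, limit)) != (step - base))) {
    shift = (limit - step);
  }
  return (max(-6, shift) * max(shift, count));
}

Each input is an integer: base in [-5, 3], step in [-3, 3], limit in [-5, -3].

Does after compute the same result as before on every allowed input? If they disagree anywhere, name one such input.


These are not equivalent — on base=0, step=0, limit=-5 the outputs split (-5 vs 0).
before: shift = 0; count = 1; ((abs(limit) >= abs(8)) || (abs(step) >= (limit * shift))) -> true; step = 0; (!(max(min(step, base), min(2, limit)) != (step - base))) -> true; shift = -5; return -5
after: shift = 0; count = 1; ((abs(limit) >= abs(8)) && (abs(step) >= (limit * shift))) -> false; total = 6; count = 0; (!(max(min(step, base), min(2, limit)) != (step - base))) -> true; shift = -5; return 0
verdict: not equivalent; witness: base=0, step=0, limit=-5


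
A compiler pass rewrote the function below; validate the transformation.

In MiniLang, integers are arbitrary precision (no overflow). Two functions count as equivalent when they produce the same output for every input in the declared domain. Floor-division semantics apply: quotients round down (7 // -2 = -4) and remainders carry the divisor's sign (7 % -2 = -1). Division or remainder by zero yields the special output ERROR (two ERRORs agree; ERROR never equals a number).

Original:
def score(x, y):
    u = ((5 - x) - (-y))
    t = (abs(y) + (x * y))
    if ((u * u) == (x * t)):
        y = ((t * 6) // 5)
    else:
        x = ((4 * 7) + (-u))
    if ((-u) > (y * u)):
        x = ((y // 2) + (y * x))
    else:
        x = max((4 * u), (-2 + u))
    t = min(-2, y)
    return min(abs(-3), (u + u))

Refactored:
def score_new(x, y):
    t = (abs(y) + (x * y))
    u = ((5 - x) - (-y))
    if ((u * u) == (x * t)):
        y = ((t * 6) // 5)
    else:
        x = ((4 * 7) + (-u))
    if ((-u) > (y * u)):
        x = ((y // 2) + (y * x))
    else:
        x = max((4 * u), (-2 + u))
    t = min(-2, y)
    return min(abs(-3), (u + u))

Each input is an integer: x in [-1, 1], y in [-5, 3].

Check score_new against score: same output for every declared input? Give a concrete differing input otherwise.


Behavior is preserved: although same computation, different form, the outputs never diverge.
Spot check at x=0, y=-2 — score: u becomes 3; next t becomes 2; next ((u * u) == (x * t)) evaluates to false; next x becomes 25; next ((-u) > (y * u)) evaluates to true; next x becomes -51; next t becomes -2; next final value 3. score_new: t becomes 2; next u becomes 3; next ((u * u) == (x * t)) evaluates to false; next x becomes 25; next ((-u) > (y * u)) evaluates to true; next x becomes -51; next t becomes -2; next final value 3. Both give 3.
Checked all 27 inputs in the declared domain: the outputs agree on every one.
verdict: equivalent


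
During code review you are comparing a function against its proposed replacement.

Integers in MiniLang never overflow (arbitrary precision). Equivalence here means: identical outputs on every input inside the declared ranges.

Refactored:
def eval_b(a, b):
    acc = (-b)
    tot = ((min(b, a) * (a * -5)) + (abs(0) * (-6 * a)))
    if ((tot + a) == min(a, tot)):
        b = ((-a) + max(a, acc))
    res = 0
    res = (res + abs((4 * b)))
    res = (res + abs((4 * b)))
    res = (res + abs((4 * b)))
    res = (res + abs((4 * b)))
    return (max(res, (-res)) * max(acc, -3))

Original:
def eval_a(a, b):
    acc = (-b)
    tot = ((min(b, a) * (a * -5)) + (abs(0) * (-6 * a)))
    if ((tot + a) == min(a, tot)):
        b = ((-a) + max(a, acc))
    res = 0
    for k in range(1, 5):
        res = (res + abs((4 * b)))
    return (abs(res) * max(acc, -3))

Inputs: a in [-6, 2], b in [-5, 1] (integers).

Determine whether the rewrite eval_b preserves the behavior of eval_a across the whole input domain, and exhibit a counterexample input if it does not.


This is a faithful refactor — loop structure differs; statement counts differ; local variable names differ; arithmetic usage differs; constant usage differs; min/max/abs usage differs, but the computed results match everywhere.
Spot check at a=-3, b=0 — eval_a: acc = 0; tot = -45; ((tot + a) == min(a, tot)) -> false; res = 0; [k=1]; res = 0; [k=2]; res = 0; [k=3]; res = 0; [k=4]; res = 0; return 0. eval_b: acc = 0; tot = -45; ((tot + a) == min(a, tot)) -> false; res = 0; res = 0; res = 0; res = 0; res = 0; return 0. Both give 0.
Checked all 63 inputs in the declared domain: the outputs agree on every one.
verdict: equivalent


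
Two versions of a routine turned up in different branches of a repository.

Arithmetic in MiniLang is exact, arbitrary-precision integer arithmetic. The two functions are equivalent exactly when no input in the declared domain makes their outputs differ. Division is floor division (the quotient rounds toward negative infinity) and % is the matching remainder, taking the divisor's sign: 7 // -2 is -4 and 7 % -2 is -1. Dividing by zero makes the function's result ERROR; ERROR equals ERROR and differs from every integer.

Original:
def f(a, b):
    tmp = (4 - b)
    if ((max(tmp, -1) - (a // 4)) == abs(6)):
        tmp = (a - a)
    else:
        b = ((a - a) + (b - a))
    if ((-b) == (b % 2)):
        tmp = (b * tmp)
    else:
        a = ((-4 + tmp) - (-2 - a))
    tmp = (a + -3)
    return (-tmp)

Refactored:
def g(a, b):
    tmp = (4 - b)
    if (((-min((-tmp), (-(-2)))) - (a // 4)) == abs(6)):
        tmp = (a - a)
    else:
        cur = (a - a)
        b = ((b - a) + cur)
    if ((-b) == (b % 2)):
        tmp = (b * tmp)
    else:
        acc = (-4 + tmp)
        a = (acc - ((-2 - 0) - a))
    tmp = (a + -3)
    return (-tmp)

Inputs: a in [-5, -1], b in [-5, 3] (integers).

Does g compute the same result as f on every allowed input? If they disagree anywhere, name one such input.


Although `-1` became `-2`, no input in the stated domain can expose it.
As a probe, take a=-4, b=-2: f runs tmp = 6; ((max(tmp, -1) - (a // 4)) == abs(6)) -> false; b = 2; ((-b) == (b % 2)) -> false; a = 0; tmp = -3; return 3; g runs tmp = 6; (((-min((-tmp), (-(-2)))) - (a // 4)) == abs(6)) -> false; cur = 0; b = 2; ((-b) == (b % 2)) -> false; acc = 2; a = 0; tmp = -3; return 3; both end at 3.
Sweeping the whole domain (45 inputs) finds no disagreement.
verdict: equivalent


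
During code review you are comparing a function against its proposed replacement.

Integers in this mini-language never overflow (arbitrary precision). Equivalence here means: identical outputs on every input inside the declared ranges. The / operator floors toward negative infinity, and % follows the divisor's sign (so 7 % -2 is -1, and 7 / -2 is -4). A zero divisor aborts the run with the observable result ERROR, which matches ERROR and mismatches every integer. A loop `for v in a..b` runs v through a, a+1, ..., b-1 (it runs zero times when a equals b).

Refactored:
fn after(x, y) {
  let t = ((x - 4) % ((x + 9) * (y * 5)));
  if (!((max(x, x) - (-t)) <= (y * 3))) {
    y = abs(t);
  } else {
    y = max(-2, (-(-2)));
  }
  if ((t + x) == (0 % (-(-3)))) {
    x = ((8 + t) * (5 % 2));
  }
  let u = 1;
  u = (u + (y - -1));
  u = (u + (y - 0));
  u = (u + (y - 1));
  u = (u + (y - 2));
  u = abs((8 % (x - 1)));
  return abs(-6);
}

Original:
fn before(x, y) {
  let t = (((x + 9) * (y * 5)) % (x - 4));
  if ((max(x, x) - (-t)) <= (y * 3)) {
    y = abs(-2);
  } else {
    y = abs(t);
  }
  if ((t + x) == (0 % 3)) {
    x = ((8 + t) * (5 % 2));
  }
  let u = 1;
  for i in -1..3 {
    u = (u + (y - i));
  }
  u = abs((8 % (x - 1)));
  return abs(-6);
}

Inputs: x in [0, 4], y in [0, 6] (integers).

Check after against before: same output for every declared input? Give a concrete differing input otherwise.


Try x=0, y=0.
before: t becomes 0; next ((max(x, x) - (-t)) <= (y * 3)) evaluates to true; next y becomes 2; next ((t + x) == (0 % 3)) evaluates to true; next x becomes 8; next u becomes 1; next at i=-1:; next u becomes 4; next at i=0:; next u becomes 6; next at i=1:; next u becomes 7; next at i=2:; next u becomes 7; next u becomes 1; next final value 6
after: hits division by zero so the output is ERROR
6 != ERROR, so the rewrite changes behavior.
verdict: not equivalent; witness: x=0, y=0


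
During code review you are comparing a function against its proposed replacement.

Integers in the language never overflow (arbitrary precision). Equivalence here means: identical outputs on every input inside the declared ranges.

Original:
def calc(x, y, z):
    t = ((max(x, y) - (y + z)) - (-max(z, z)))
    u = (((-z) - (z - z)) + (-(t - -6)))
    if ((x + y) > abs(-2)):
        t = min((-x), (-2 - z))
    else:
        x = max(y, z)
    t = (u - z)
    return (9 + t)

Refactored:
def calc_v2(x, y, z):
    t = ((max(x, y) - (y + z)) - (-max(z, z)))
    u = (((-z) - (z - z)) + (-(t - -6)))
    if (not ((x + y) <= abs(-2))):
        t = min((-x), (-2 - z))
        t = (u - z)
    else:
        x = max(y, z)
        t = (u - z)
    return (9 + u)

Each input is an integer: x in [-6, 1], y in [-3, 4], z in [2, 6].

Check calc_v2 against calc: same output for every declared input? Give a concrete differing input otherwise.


Evaluate both at x=-6, y=-3, z=2.
calc: t=0, then u=-8, then ((x + y) > abs(-2)) is false, then x=2, then t=-10, then returns -1
calc_v2: t=0, then u=-8, then (not ((x + y) <= abs(-2))) is false, then x=2, then t=-10, then returns 1
-1 against 1: the behavior changed.
verdict: not equivalent; witness: x=-6, y=-3, z=2


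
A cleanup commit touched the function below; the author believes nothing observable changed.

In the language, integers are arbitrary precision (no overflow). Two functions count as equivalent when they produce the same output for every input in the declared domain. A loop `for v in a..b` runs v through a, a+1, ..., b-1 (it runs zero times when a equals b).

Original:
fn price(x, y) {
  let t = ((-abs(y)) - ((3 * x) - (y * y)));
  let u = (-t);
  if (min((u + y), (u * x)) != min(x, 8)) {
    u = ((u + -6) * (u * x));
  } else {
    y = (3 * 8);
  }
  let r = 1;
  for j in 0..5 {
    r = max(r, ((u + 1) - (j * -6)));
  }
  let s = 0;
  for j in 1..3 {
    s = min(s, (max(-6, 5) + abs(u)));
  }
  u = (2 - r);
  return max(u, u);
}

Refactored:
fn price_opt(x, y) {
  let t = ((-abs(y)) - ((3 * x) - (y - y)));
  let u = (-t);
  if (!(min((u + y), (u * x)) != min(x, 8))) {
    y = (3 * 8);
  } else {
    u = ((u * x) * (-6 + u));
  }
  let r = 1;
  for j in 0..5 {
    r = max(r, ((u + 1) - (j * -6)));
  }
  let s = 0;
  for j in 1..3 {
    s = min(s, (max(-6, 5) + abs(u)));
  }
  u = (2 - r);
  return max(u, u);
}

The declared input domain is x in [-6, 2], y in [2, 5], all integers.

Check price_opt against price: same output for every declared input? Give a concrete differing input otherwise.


Not equivalent: x=-5, y=5 separates them (1 vs -13).
price: t := 35 | u := -35 | (min((u + y), (u * x)) != min(x, 8)): true | u := -7175 | r := 1 | iter j=0: | r := 1 | iter j=1: | r := 1 | iter j=2: | r := 1 | iter j=3: | r := 1 | iter j=4: | r := 1 | s := 0 | iter j=1: | s := 0 | iter j=2: | s := 0 | u := 1 | result 1
price_opt: t := 10 | u := -10 | (!(min((u + y), (u * x)) != min(x, 8))): true | y := 24 | r := 1 | iter j=0: | r := 1 | iter j=1: | r := 1 | iter j=2: | r := 3 | iter j=3: | r := 9 | iter j=4: | r := 15 | s := 0 | iter j=1: | s := 0 | iter j=2: | s := 0 | u := -13 | result -13
verdict: not equivalent; witness: x=-5, y=5


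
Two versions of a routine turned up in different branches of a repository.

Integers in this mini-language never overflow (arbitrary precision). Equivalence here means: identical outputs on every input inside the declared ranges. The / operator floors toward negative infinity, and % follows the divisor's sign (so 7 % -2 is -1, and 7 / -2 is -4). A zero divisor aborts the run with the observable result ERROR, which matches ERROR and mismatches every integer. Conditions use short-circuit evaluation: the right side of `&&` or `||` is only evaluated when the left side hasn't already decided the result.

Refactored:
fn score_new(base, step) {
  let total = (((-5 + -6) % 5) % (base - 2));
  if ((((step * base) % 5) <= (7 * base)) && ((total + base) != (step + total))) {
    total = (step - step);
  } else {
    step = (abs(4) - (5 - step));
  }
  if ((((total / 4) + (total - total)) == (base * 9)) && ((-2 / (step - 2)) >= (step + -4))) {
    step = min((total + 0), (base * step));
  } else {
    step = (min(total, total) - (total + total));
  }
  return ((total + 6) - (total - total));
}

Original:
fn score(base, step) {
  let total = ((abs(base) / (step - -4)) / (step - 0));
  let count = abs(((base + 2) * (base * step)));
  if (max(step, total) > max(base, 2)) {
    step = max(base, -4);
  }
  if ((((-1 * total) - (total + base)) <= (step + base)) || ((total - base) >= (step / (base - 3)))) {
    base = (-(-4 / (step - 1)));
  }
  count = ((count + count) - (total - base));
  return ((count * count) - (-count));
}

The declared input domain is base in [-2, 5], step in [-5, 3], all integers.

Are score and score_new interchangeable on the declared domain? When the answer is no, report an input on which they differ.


Not equivalent: base=-2, step=-5 separates them (0 vs 6).
score: total := 0 | count := 0 | (max(step, total) > max(base, 2)): false | ((((-1 * total) - (total + base)) <= (step + base)) || ((total - base) >= (step / (base - 3)))): true | base := 0 | count := 0 | result 0
score_new: total := 0 | ((((step * base) % 5) <= (7 * base)) && ((total + base) != (step + total))): false | step := -6 | ((((total / 4) + (total - total)) == (base * 9)) && ((-2 / (step - 2)) >= (step + -4))): false | step := 0 | result 6
verdict: not equivalent; witness: base=-2, step=-5


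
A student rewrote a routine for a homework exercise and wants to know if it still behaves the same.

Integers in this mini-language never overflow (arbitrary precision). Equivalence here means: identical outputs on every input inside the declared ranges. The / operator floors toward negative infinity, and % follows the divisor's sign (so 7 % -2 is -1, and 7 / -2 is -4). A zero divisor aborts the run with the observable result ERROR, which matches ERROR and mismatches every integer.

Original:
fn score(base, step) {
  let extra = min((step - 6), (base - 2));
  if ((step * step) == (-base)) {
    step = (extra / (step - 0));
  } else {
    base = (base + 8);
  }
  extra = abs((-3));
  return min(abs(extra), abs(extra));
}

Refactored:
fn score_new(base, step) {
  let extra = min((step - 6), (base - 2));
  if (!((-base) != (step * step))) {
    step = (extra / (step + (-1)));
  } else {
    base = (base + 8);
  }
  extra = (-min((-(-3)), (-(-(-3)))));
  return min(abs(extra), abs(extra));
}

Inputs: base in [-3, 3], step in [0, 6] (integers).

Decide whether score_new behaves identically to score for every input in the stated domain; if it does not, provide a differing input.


base=-1, step=1 yields 3 from score but ERROR from score_new.
verdict: not equivalent; witness: base=-1, step=1


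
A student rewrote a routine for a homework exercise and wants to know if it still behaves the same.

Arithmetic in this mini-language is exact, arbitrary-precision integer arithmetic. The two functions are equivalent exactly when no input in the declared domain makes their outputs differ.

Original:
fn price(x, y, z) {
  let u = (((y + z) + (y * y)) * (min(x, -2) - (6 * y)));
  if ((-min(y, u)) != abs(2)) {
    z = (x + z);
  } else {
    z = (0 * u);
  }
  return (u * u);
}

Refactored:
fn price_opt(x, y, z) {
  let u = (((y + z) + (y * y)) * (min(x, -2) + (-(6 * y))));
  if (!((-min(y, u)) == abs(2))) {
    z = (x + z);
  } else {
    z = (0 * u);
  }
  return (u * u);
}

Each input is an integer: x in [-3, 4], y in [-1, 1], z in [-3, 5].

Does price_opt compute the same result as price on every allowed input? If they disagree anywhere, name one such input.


Reading the diff, among the changes: comparison usage differs, and arithmetic usage differs, and boolean connective usage differs.
As a probe, take x=1, y=0, z=2: price runs u=-4, then ((-min(y, u)) != abs(2)) is true, then z=3, then returns 16; price_opt runs u=-4, then (!((-min(y, u)) == abs(2))) is true, then z=3, then returns 16; both end at 16.
Every one of the 216 inputs gives matching results.
verdict: equivalent


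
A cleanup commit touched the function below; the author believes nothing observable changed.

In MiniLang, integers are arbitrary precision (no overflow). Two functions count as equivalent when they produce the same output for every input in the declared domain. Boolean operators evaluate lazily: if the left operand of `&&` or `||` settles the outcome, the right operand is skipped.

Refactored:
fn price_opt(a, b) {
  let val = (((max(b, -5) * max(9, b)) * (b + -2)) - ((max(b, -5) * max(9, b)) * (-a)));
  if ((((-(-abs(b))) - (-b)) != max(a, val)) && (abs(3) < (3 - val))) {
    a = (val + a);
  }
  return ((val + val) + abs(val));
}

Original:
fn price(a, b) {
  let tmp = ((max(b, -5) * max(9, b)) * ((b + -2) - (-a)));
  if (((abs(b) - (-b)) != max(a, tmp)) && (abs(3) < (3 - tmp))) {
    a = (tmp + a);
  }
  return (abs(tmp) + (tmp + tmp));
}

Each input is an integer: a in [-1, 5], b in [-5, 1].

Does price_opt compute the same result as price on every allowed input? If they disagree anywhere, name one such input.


Side by side, the visible changes include: local variable names differ; and arithmetic usage differs; and constant usage differs; and min/max/abs usage differs.
As a probe, take a=-1, b=1: price runs tmp=-18, then (((abs(b) - (-b)) != max(a, tmp)) && (abs(3) < (3 - tmp))) is true, then a=-19, then returns -18; price_opt runs val=-18, then ((((-(-abs(b))) - (-b)) != max(a, val)) && (abs(3) < (3 - val))) is true, then a=-19, then returns -18; both end at -18.
Checked all 49 inputs in the declared domain: the outputs agree on every one.
verdict: equivalent
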